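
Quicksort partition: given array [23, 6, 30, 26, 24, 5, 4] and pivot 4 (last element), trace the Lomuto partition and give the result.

Lomuto partition with pivot = 4:

Initial array: [23, 6, 30, 26, 24, 5, 4]

arr[0]=23 > 4: no swap
arr[1]=6 > 4: no swap
arr[2]=30 > 4: no swap
arr[3]=26 > 4: no swap
arr[4]=24 > 4: no swap
arr[5]=5 > 4: no swap

Place pivot at position 0: [4, 6, 30, 26, 24, 5, 23]
Pivot position: 0

After partitioning with pivot 4, the array becomes [4, 6, 30, 26, 24, 5, 23]. The pivot is placed at index 0. All elements to the left of the pivot are <= 4, and all elements to the right are > 4.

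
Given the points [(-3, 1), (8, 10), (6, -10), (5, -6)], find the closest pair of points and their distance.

Computing all pairwise distances among 4 points:

d((-3, 1), (8, 10)) = 14.2127
d((-3, 1), (6, -10)) = 14.2127
d((-3, 1), (5, -6)) = 10.6301
d((8, 10), (6, -10)) = 20.0998
d((8, 10), (5, -6)) = 16.2788
d((6, -10), (5, -6)) = 4.1231 <-- minimum

Closest pair: (6, -10) and (5, -6) with distance 4.1231

The closest pair is (6, -10) and (5, -6) with Euclidean distance 4.1231. For 4 points, brute-force pairwise comparison is shown above. For large n, the divide-and-conquer algorithm (sort by x, recurse on halves, check the dividing strip) achieves O(n log n).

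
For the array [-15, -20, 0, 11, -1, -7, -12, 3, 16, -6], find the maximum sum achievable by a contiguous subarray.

Using Kadane's algorithm on [-15, -20, 0, 11, -1, -7, -12, 3, 16, -6]:

Scanning through the array:
Position 1 (value -20): max_ending_here = -20, max_so_far = -15
Position 2 (value 0): max_ending_here = 0, max_so_far = 0
Position 3 (value 11): max_ending_here = 11, max_so_far = 11
Position 4 (value -1): max_ending_here = 10, max_so_far = 11
Position 5 (value -7): max_ending_here = 3, max_so_far = 11
Position 6 (value -12): max_ending_here = -9, max_so_far = 11
Position 7 (value 3): max_ending_here = 3, max_so_far = 11
Position 8 (value 16): max_ending_here = 19, max_so_far = 19
Position 9 (value -6): max_ending_here = 13, max_so_far = 19

Maximum subarray: [3, 16]
Maximum sum: 19

The maximum subarray is [3, 16] with sum 19. This subarray runs from index 7 to index 8.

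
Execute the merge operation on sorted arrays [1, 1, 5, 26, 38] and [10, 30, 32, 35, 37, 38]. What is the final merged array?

Merging process:

Compare 1 vs 10: take 1 from left. Merged: [1]
Compare 1 vs 10: take 1 from left. Merged: [1, 1]
Compare 5 vs 10: take 5 from left. Merged: [1, 1, 5]
Compare 26 vs 10: take 10 from right. Merged: [1, 1, 5, 10]
Compare 26 vs 30: take 26 from left. Merged: [1, 1, 5, 10, 26]
Compare 38 vs 30: take 30 from right. Merged: [1, 1, 5, 10, 26, 30]
Compare 38 vs 32: take 32 from right. Merged: [1, 1, 5, 10, 26, 30, 32]
Compare 38 vs 35: take 35 from right. Merged: [1, 1, 5, 10, 26, 30, 32, 35]
Compare 38 vs 37: take 37 from right. Merged: [1, 1, 5, 10, 26, 30, 32, 35, 37]
Compare 38 vs 38: take 38 from left. Merged: [1, 1, 5, 10, 26, 30, 32, 35, 37, 38]
Append remaining from right: [38]. Merged: [1, 1, 5, 10, 26, 30, 32, 35, 37, 38, 38]

Final merged array: [1, 1, 5, 10, 26, 30, 32, 35, 37, 38, 38]
Total comparisons: 10

The merged array is [1, 1, 5, 10, 26, 30, 32, 35, 37, 38, 38], requiring 10 comparisons. The merge step runs in O(n) time where n is the total number of elements.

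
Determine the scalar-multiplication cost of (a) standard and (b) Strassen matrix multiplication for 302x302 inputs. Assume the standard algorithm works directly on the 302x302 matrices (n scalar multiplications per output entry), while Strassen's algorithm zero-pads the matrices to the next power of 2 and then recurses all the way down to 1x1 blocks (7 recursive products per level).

Matrix multiplication for 302x302 matrices:

Strassen's algorithm requires power-of-2 dimensions. Pad 302x302 to 512x512 (next power of 2).

Standard algorithm: 302^3 = 27543608 multiplications
Strassen's algorithm: 7^(log2(512)) = 7^9 = 40353607 multiplications
Difference: 27543608 - 40353607 = -12809999 (Strassen uses MORE here due to padding overhead — for small or just-over-power-of-2 n, padding can outweigh the per-level savings)

Standard: 27543608 multiplications (302^3). Strassen: 40353607 multiplications (7^9, after padding to 512x512). Strassen reduces 8 recursive multiplications to 7 at each level.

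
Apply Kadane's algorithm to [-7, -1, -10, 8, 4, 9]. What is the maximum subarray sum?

Using Kadane's algorithm on [-7, -1, -10, 8, 4, 9]:

Scanning through the array:
Position 1 (value -1): max_ending_here = -1, max_so_far = -1
Position 2 (value -10): max_ending_here = -10, max_so_far = -1
Position 3 (value 8): max_ending_here = 8, max_so_far = 8
Position 4 (value 4): max_ending_here = 12, max_so_far = 12
Position 5 (value 9): max_ending_here = 21, max_so_far = 21

Maximum subarray: [8, 4, 9]
Maximum sum: 21

The maximum subarray is [8, 4, 9] with sum 21. This subarray runs from index 3 to index 5.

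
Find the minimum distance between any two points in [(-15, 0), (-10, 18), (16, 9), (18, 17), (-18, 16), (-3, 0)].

Computing all pairwise distances among 6 points:

d((-15, 0), (-10, 18)) = 18.6815
d((-15, 0), (16, 9)) = 32.28
d((-15, 0), (18, 17)) = 37.1214
d((-15, 0), (-18, 16)) = 16.2788
d((-15, 0), (-3, 0)) = 12.0
d((-10, 18), (16, 9)) = 27.5136
d((-10, 18), (18, 17)) = 28.0179
d((-10, 18), (-18, 16)) = 8.2462 <-- minimum
d((-10, 18), (-3, 0)) = 19.3132
d((16, 9), (18, 17)) = 8.2462 <-- minimum
d((16, 9), (-18, 16)) = 34.7131
d((16, 9), (-3, 0)) = 21.0238
d((18, 17), (-18, 16)) = 36.0139
d((18, 17), (-3, 0)) = 27.0185
d((-18, 16), (-3, 0)) = 21.9317

Minimum distance: 8.2462 (tie among 2 pairs: (-10, 18) and (-18, 16); (16, 9) and (18, 17))

The minimum Euclidean distance is 8.2462. There is a tie: 2 pairs achieve this minimum — (-10, 18) and (-18, 16); (16, 9) and (18, 17). Any of these is a valid closest pair. For 6 points, brute-force pairwise comparison is shown above. For large n, the divide-and-conquer algorithm (sort by x, recurse on halves, check the dividing strip) achieves O(n log n).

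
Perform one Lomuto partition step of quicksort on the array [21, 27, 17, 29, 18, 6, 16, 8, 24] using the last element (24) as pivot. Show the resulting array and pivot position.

Lomuto partition with pivot = 24:

Initial array: [21, 27, 17, 29, 18, 6, 16, 8, 24]

arr[0]=21 <= 24: swap with position 0, array becomes [21, 27, 17, 29, 18, 6, 16, 8, 24]
arr[1]=27 > 24: no swap
arr[2]=17 <= 24: swap with position 1, array becomes [21, 17, 27, 29, 18, 6, 16, 8, 24]
arr[3]=29 > 24: no swap
arr[4]=18 <= 24: swap with position 2, array becomes [21, 17, 18, 29, 27, 6, 16, 8, 24]
arr[5]=6 <= 24: swap with position 3, array becomes [21, 17, 18, 6, 27, 29, 16, 8, 24]
arr[6]=16 <= 24: swap with position 4, array becomes [21, 17, 18, 6, 16, 29, 27, 8, 24]
arr[7]=8 <= 24: swap with position 5, array becomes [21, 17, 18, 6, 16, 8, 27, 29, 24]

Place pivot at position 6: [21, 17, 18, 6, 16, 8, 24, 29, 27]
Pivot position: 6

After partitioning with pivot 24, the array becomes [21, 17, 18, 6, 16, 8, 24, 29, 27]. The pivot is placed at index 6. All elements to the left of the pivot are <= 24, and all elements to the right are > 24.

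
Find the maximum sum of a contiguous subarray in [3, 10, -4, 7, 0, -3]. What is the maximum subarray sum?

Using Kadane's algorithm on [3, 10, -4, 7, 0, -3]:

Scanning through the array:
Position 1 (value 10): max_ending_here = 13, max_so_far = 13
Position 2 (value -4): max_ending_here = 9, max_so_far = 13
Position 3 (value 7): max_ending_here = 16, max_so_far = 16
Position 4 (value 0): max_ending_here = 16, max_so_far = 16
Position 5 (value -3): max_ending_here = 13, max_so_far = 16

Maximum subarray: [3, 10, -4, 7]
Maximum sum: 16

The maximum subarray is [3, 10, -4, 7] with sum 16. This subarray runs from index 0 to index 3.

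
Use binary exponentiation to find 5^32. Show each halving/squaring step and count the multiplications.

Computing 5^32 by squaring (build up from 5^1; each line after the first costs one multiplication):

5^1 = 5
5^2 = (5^1)^2 = 5^2 = 25
5^4 = (5^2)^2 = 25^2 = 625
5^8 = (5^4)^2 = 625^2 = 390625
5^16 = (5^8)^2 = 390625^2 = 152587890625
5^32 = (5^16)^2 = 152587890625^2 = 23283064365386962890625

Result: 23283064365386962890625
Multiplications needed: 5 (5 lines after 5^1)

5^32 = 23283064365386962890625. Using exponentiation by squaring, this requires 5 multiplications. The key idea: if the exponent is even, square the half-power; if odd, multiply by the base once.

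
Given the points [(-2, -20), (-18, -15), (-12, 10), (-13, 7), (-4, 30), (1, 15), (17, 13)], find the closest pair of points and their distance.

Computing all pairwise distances among 7 points:

d((-2, -20), (-18, -15)) = 16.7631
d((-2, -20), (-12, 10)) = 31.6228
d((-2, -20), (-13, 7)) = 29.1548
d((-2, -20), (-4, 30)) = 50.04
d((-2, -20), (1, 15)) = 35.1283
d((-2, -20), (17, 13)) = 38.0789
d((-18, -15), (-12, 10)) = 25.7099
d((-18, -15), (-13, 7)) = 22.561
d((-18, -15), (-4, 30)) = 47.1275
d((-18, -15), (1, 15)) = 35.5106
d((-18, -15), (17, 13)) = 44.8219
d((-12, 10), (-13, 7)) = 3.1623 <-- minimum
d((-12, 10), (-4, 30)) = 21.5407
d((-12, 10), (1, 15)) = 13.9284
d((-12, 10), (17, 13)) = 29.1548
d((-13, 7), (-4, 30)) = 24.6982
d((-13, 7), (1, 15)) = 16.1245
d((-13, 7), (17, 13)) = 30.5941
d((-4, 30), (1, 15)) = 15.8114
d((-4, 30), (17, 13)) = 27.0185
d((1, 15), (17, 13)) = 16.1245

Closest pair: (-12, 10) and (-13, 7) with distance 3.1623

The closest pair is (-12, 10) and (-13, 7) with Euclidean distance 3.1623. For 7 points, brute-force pairwise comparison is shown above. For large n, the divide-and-conquer algorithm (sort by x, recurse on halves, check the dividing strip) achieves O(n log n).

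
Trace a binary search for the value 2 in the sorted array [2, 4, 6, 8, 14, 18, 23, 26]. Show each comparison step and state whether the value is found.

Binary search for 2 in [2, 4, 6, 8, 14, 18, 23, 26]:

lo=0, hi=7, mid=3, arr[mid]=8 -> 8 > 2, search left half
lo=0, hi=2, mid=1, arr[mid]=4 -> 4 > 2, search left half
lo=0, hi=0, mid=0, arr[mid]=2 -> Found target at index 0!

Binary search finds 2 at index 0 after 3 comparisons. The search repeatedly halves the search space by comparing with the middle element.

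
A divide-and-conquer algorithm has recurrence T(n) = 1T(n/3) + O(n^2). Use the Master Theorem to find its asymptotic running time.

Master Theorem for T(n) = 1T(n/3) + O(n^2):

a = 1, b = 3, c = 2
log_b(a) = log_3(1) = 0.0000

Case 3: c = 2 > log_3(1) = 0.0000
T(n) = O(n^2) = O(n^2)

For T(n) = 1T(n/3) + O(n^2): log_3(1) = 0.0000. This is Case 3 of the Master Theorem (c > log_b(a), work dominated by root), giving O(n^2).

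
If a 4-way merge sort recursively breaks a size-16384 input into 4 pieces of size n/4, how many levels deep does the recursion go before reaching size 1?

For divide and conquer with division factor 4:

Problem sizes at each level:
Level 0: 16384
Level 1: 4096
Level 2: 1024
Level 3: 256
Level 4: 64
Level 5: 16
Level 6: 4
Level 7: 1

The root is level 0 and the size-1 base case is level 7 (the tree spans levels 0 through 7, i.e. 8 levels counting the root), so the depth is the number of divisions: log_4(16384) = 7

The recursion tree depth is log_4(16384) = 7. At each level, the problem size is divided by 4, so it takes 7 divisions to reduce to a base case of size 1. The algorithm makes 4 recursive calls at each level.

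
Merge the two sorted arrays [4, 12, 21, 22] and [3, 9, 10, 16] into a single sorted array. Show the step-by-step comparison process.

Merging process:

Compare 4 vs 3: take 3 from right. Merged: [3]
Compare 4 vs 9: take 4 from left. Merged: [3, 4]
Compare 12 vs 9: take 9 from right. Merged: [3, 4, 9]
Compare 12 vs 10: take 10 from right. Merged: [3, 4, 9, 10]
Compare 12 vs 16: take 12 from left. Merged: [3, 4, 9, 10, 12]
Compare 21 vs 16: take 16 from right. Merged: [3, 4, 9, 10, 12, 16]
Append remaining from left: [21, 22]. Merged: [3, 4, 9, 10, 12, 16, 21, 22]

Final merged array: [3, 4, 9, 10, 12, 16, 21, 22]
Total comparisons: 6

The merged array is [3, 4, 9, 10, 12, 16, 21, 22], requiring 6 comparisons. The merge step runs in O(n) time where n is the total number of elements.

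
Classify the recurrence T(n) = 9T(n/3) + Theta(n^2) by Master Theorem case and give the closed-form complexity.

Master Theorem for T(n) = 9T(n/3) + O(n^2):

a = 9, b = 3, c = 2
log_b(a) = log_3(9) = 2.0000

Case 2: c = 2 = log_3(9) = 2.0000
T(n) = O(n^2 log n) = O(n^2 log n)

For T(n) = 9T(n/3) + O(n^2): log_3(9) = 2.0000. This is Case 2 of the Master Theorem (c = log_b(a), equal work at all levels), giving O(n^2 log n).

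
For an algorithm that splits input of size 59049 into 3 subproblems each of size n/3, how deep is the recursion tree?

For divide and conquer with division factor 3:

Problem sizes at each level:
Level 0: 59049
Level 1: 19683
Level 2: 6561
Level 3: 2187
Level 4: 729
Level 5: 243
Level 6: 81
Level 7: 27
Level 8: 9
Level 9: 3
Level 10: 1

The root is level 0 and the size-1 base case is level 10 (the tree spans levels 0 through 10, i.e. 11 levels counting the root), so the depth is the number of divisions: log_3(59049) = 10

The recursion tree depth is log_3(59049) = 10. At each level, the problem size is divided by 3, so it takes 10 divisions to reduce to a base case of size 1. The algorithm makes 3 recursive calls at each level.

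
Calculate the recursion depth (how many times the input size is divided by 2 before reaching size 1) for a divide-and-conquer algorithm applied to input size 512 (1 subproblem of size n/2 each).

For divide and conquer with division factor 2:

Problem sizes at each level:
Level 0: 512
Level 1: 256
Level 2: 128
Level 3: 64
Level 4: 32
Level 5: 16
Level 6: 8
Level 7: 4
Level 8: 2
Level 9: 1

The root is level 0 and the size-1 base case is level 9 (the tree spans levels 0 through 9, i.e. 10 levels counting the root), so the depth is the number of divisions: log_2(512) = 9

The recursion tree depth is log_2(512) = 9. At each level, the problem size is divided by 2, so it takes 9 divisions to reduce to a base case of size 1. The algorithm makes 1 recursive call at each level.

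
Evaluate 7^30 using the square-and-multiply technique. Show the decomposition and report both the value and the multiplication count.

Computing 7^30 by squaring (build up from 7^1; each line after the first costs one multiplication):

7^1 = 7
7^2 = (7^1)^2 = 7^2 = 49
7^3 = 7 * 7^2 = 7 * 49 = 343
7^6 = (7^3)^2 = 343^2 = 117649
7^7 = 7 * 7^6 = 7 * 117649 = 823543
7^14 = (7^7)^2 = 823543^2 = 678223072849
7^15 = 7 * 7^14 = 7 * 678223072849 = 4747561509943
7^30 = (7^15)^2 = 4747561509943^2 = 22539340290692258087863249

Result: 22539340290692258087863249
Multiplications needed: 7 (7 lines after 7^1)

7^30 = 22539340290692258087863249. Using exponentiation by squaring, this requires 7 multiplications. The key idea: if the exponent is even, square the half-power; if odd, multiply by the base once.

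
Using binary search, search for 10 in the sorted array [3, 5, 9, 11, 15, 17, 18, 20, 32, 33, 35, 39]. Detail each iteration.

Binary search for 10 in [3, 5, 9, 11, 15, 17, 18, 20, 32, 33, 35, 39]:

lo=0, hi=11, mid=5, arr[mid]=17 -> 17 > 10, search left half
lo=0, hi=4, mid=2, arr[mid]=9 -> 9 < 10, search right half
lo=3, hi=4, mid=3, arr[mid]=11 -> 11 > 10, search left half
lo=3 > hi=2, target 10 not found

Binary search determines that 10 is not in the array after 3 comparisons. The search space was exhausted without finding the target.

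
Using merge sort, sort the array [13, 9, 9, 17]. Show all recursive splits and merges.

Merge sort trace:

Split: [13, 9, 9, 17] -> [13, 9] and [9, 17]
  Split: [13, 9] -> [13] and [9]
  Merge: [13] + [9] -> [9, 13]
  Split: [9, 17] -> [9] and [17]
  Merge: [9] + [17] -> [9, 17]
Merge: [9, 13] + [9, 17] -> [9, 9, 13, 17]

Final sorted array: [9, 9, 13, 17]

The merge sort proceeds by recursively splitting the array and merging sorted halves.
After all merges, the sorted array is [9, 9, 13, 17].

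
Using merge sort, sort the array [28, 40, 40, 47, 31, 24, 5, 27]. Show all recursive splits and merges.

Merge sort trace:

Split: [28, 40, 40, 47, 31, 24, 5, 27] -> [28, 40, 40, 47] and [31, 24, 5, 27]
  Split: [28, 40, 40, 47] -> [28, 40] and [40, 47]
    Split: [28, 40] -> [28] and [40]
    Merge: [28] + [40] -> [28, 40]
    Split: [40, 47] -> [40] and [47]
    Merge: [40] + [47] -> [40, 47]
  Merge: [28, 40] + [40, 47] -> [28, 40, 40, 47]
  Split: [31, 24, 5, 27] -> [31, 24] and [5, 27]
    Split: [31, 24] -> [31] and [24]
    Merge: [31] + [24] -> [24, 31]
    Split: [5, 27] -> [5] and [27]
    Merge: [5] + [27] -> [5, 27]
  Merge: [24, 31] + [5, 27] -> [5, 24, 27, 31]
Merge: [28, 40, 40, 47] + [5, 24, 27, 31] -> [5, 24, 27, 28, 31, 40, 40, 47]

Final sorted array: [5, 24, 27, 28, 31, 40, 40, 47]

The merge sort proceeds by recursively splitting the array and merging sorted halves.
After all merges, the sorted array is [5, 24, 27, 28, 31, 40, 40, 47].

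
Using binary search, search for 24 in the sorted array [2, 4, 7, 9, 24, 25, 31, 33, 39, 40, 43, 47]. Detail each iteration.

Binary search for 24 in [2, 4, 7, 9, 24, 25, 31, 33, 39, 40, 43, 47]:

lo=0, hi=11, mid=5, arr[mid]=25 -> 25 > 24, search left half
lo=0, hi=4, mid=2, arr[mid]=7 -> 7 < 24, search right half
lo=3, hi=4, mid=3, arr[mid]=9 -> 9 < 24, search right half
lo=4, hi=4, mid=4, arr[mid]=24 -> Found target at index 4!

Binary search finds 24 at index 4 after 4 comparisons. The search repeatedly halves the search space by comparing with the middle element.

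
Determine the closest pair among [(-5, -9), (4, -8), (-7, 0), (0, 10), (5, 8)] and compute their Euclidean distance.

Computing all pairwise distances among 5 points:

d((-5, -9), (4, -8)) = 9.0554
d((-5, -9), (-7, 0)) = 9.2195
d((-5, -9), (0, 10)) = 19.6469
d((-5, -9), (5, 8)) = 19.7231
d((4, -8), (-7, 0)) = 13.6015
d((4, -8), (0, 10)) = 18.4391
d((4, -8), (5, 8)) = 16.0312
d((-7, 0), (0, 10)) = 12.2066
d((-7, 0), (5, 8)) = 14.4222
d((0, 10), (5, 8)) = 5.3852 <-- minimum

Closest pair: (0, 10) and (5, 8) with distance 5.3852

The closest pair is (0, 10) and (5, 8) with Euclidean distance 5.3852. For 5 points, brute-force pairwise comparison is shown above. For large n, the divide-and-conquer algorithm (sort by x, recurse on halves, check the dividing strip) achieves O(n log n).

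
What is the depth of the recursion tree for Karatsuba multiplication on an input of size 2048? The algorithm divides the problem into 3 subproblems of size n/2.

For divide and conquer with division factor 2:

Problem sizes at each level:
Level 0: 2048
Level 1: 1024
Level 2: 512
Level 3: 256
Level 4: 128
Level 5: 64
Level 6: 32
Level 7: 16
Level 8: 8
Level 9: 4
Level 10: 2
Level 11: 1

The root is level 0 and the size-1 base case is level 11 (the tree spans levels 0 through 11, i.e. 12 levels counting the root), so the depth is the number of divisions: log_2(2048) = 11

The recursion tree depth is log_2(2048) = 11. At each level, the problem size is divided by 2, so it takes 11 divisions to reduce to a base case of size 1. The algorithm makes 3 recursive calls at each level.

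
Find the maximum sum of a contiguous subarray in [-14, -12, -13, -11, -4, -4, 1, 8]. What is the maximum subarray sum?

Using Kadane's algorithm on [-14, -12, -13, -11, -4, -4, 1, 8]:

Scanning through the array:
Position 1 (value -12): max_ending_here = -12, max_so_far = -12
Position 2 (value -13): max_ending_here = -13, max_so_far = -12
Position 3 (value -11): max_ending_here = -11, max_so_far = -11
Position 4 (value -4): max_ending_here = -4, max_so_far = -4
Position 5 (value -4): max_ending_here = -4, max_so_far = -4
Position 6 (value 1): max_ending_here = 1, max_so_far = 1
Position 7 (value 8): max_ending_here = 9, max_so_far = 9

Maximum subarray: [1, 8]
Maximum sum: 9

The maximum subarray is [1, 8] with sum 9. This subarray runs from index 6 to index 7.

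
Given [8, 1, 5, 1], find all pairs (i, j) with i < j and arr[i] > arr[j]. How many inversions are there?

Finding inversions in [8, 1, 5, 1]:

(0, 1): arr[0]=8 > arr[1]=1
(0, 2): arr[0]=8 > arr[2]=5
(0, 3): arr[0]=8 > arr[3]=1
(2, 3): arr[2]=5 > arr[3]=1

Total inversions: 4

The array has 4 inversion(s): (0,1), (0,2), (0,3), (2,3). Each pair (i,j) satisfies i < j and arr[i] > arr[j].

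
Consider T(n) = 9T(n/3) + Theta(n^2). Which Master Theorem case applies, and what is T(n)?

Master Theorem for T(n) = 9T(n/3) + O(n^2):

a = 9, b = 3, c = 2
log_b(a) = log_3(9) = 2.0000

Case 2: c = 2 = log_3(9) = 2.0000
T(n) = O(n^2 log n) = O(n^2 log n)

For T(n) = 9T(n/3) + O(n^2): log_3(9) = 2.0000. This is Case 2 of the Master Theorem (c = log_b(a), equal work at all levels), giving O(n^2 log n).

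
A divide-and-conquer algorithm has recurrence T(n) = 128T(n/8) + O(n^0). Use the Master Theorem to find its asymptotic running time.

Master Theorem for T(n) = 128T(n/8) + O(n^0):

a = 128, b = 8, c = 0
log_b(a) = log_8(128) = 2.3333

Case 1: c = 0 < log_8(128) = 2.3333
T(n) = O(n^(log_8 128))

For T(n) = 128T(n/8) + O(n^0): log_8(128) = 2.3333. This is Case 1 of the Master Theorem (c < log_b(a), work dominated by leaves), giving O(n^(log_8 128)).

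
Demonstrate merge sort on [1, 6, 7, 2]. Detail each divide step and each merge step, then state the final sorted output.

Merge sort trace:

Split: [1, 6, 7, 2] -> [1, 6] and [7, 2]
  Split: [1, 6] -> [1] and [6]
  Merge: [1] + [6] -> [1, 6]
  Split: [7, 2] -> [7] and [2]
  Merge: [7] + [2] -> [2, 7]
Merge: [1, 6] + [2, 7] -> [1, 2, 6, 7]

Final sorted array: [1, 2, 6, 7]

The merge sort proceeds by recursively splitting the array and merging sorted halves.
After all merges, the sorted array is [1, 2, 6, 7].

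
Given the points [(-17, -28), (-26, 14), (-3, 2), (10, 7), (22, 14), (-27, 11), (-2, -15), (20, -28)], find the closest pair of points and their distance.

Computing all pairwise distances among 8 points:

d((-17, -28), (-26, 14)) = 42.9535
d((-17, -28), (-3, 2)) = 33.1059
d((-17, -28), (10, 7)) = 44.2041
d((-17, -28), (22, 14)) = 57.3149
d((-17, -28), (-27, 11)) = 40.2616
d((-17, -28), (-2, -15)) = 19.8494
d((-17, -28), (20, -28)) = 37.0
d((-26, 14), (-3, 2)) = 25.9422
d((-26, 14), (10, 7)) = 36.6742
d((-26, 14), (22, 14)) = 48.0
d((-26, 14), (-27, 11)) = 3.1623 <-- minimum
d((-26, 14), (-2, -15)) = 37.6431
d((-26, 14), (20, -28)) = 62.2896
d((-3, 2), (10, 7)) = 13.9284
d((-3, 2), (22, 14)) = 27.7308
d((-3, 2), (-27, 11)) = 25.632
d((-3, 2), (-2, -15)) = 17.0294
d((-3, 2), (20, -28)) = 37.8021
d((10, 7), (22, 14)) = 13.8924
d((10, 7), (-27, 11)) = 37.2156
d((10, 7), (-2, -15)) = 25.0599
d((10, 7), (20, -28)) = 36.4005
d((22, 14), (-27, 11)) = 49.0918
d((22, 14), (-2, -15)) = 37.6431
d((22, 14), (20, -28)) = 42.0476
d((-27, 11), (-2, -15)) = 36.0694
d((-27, 11), (20, -28)) = 61.0737
d((-2, -15), (20, -28)) = 25.5539

Closest pair: (-26, 14) and (-27, 11) with distance 3.1623

The closest pair is (-26, 14) and (-27, 11) with Euclidean distance 3.1623. For 8 points, brute-force pairwise comparison is shown above. For large n, the divide-and-conquer algorithm (sort by x, recurse on halves, check the dividing strip) achieves O(n log n).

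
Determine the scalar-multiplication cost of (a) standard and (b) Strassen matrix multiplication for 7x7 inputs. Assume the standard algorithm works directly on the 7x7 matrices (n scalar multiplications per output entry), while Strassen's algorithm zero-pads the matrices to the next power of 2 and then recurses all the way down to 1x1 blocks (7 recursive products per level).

Matrix multiplication for 7x7 matrices:

Strassen's algorithm requires power-of-2 dimensions. Pad 7x7 to 8x8 (next power of 2).

Standard algorithm: 7^3 = 343 multiplications
Strassen's algorithm: 7^(log2(8)) = 7^3 = 343 multiplications
Savings: 343 - 343 = 0 multiplications

Standard: 343 multiplications (7^3). Strassen: 343 multiplications (7^3, after padding to 8x8). Strassen reduces 8 recursive multiplications to 7 at each level.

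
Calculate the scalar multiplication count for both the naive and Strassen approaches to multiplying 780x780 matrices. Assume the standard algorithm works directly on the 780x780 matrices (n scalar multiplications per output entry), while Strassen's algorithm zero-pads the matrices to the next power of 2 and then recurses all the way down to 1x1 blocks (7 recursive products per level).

Matrix multiplication for 780x780 matrices:

Strassen's algorithm requires power-of-2 dimensions. Pad 780x780 to 1024x1024 (next power of 2).

Standard algorithm: 780^3 = 474552000 multiplications
Strassen's algorithm: 7^(log2(1024)) = 7^10 = 282475249 multiplications
Savings: 474552000 - 282475249 = 192076751 multiplications

Standard: 474552000 multiplications (780^3). Strassen: 282475249 multiplications (7^10, after padding to 1024x1024). Strassen reduces 8 recursive multiplications to 7 at each level.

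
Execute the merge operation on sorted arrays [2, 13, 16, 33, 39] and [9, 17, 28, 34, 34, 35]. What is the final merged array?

Merging process:

Compare 2 vs 9: take 2 from left. Merged: [2]
Compare 13 vs 9: take 9 from right. Merged: [2, 9]
Compare 13 vs 17: take 13 from left. Merged: [2, 9, 13]
Compare 16 vs 17: take 16 from left. Merged: [2, 9, 13, 16]
Compare 33 vs 17: take 17 from right. Merged: [2, 9, 13, 16, 17]
Compare 33 vs 28: take 28 from right. Merged: [2, 9, 13, 16, 17, 28]
Compare 33 vs 34: take 33 from left. Merged: [2, 9, 13, 16, 17, 28, 33]
Compare 39 vs 34: take 34 from right. Merged: [2, 9, 13, 16, 17, 28, 33, 34]
Compare 39 vs 34: take 34 from right. Merged: [2, 9, 13, 16, 17, 28, 33, 34, 34]
Compare 39 vs 35: take 35 from right. Merged: [2, 9, 13, 16, 17, 28, 33, 34, 34, 35]
Append remaining from left: [39]. Merged: [2, 9, 13, 16, 17, 28, 33, 34, 34, 35, 39]

Final merged array: [2, 9, 13, 16, 17, 28, 33, 34, 34, 35, 39]
Total comparisons: 10

The merged array is [2, 9, 13, 16, 17, 28, 33, 34, 34, 35, 39], requiring 10 comparisons. The merge step runs in O(n) time where n is the total number of elements.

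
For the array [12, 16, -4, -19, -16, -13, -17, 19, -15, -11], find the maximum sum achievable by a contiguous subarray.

Using Kadane's algorithm on [12, 16, -4, -19, -16, -13, -17, 19, -15, -11]:

Scanning through the array:
Position 1 (value 16): max_ending_here = 28, max_so_far = 28
Position 2 (value -4): max_ending_here = 24, max_so_far = 28
Position 3 (value -19): max_ending_here = 5, max_so_far = 28
Position 4 (value -16): max_ending_here = -11, max_so_far = 28
Position 5 (value -13): max_ending_here = -13, max_so_far = 28
Position 6 (value -17): max_ending_here = -17, max_so_far = 28
Position 7 (value 19): max_ending_here = 19, max_so_far = 28
Position 8 (value -15): max_ending_here = 4, max_so_far = 28
Position 9 (value -11): max_ending_here = -7, max_so_far = 28

Maximum subarray: [12, 16]
Maximum sum: 28

The maximum subarray is [12, 16] with sum 28. This subarray runs from index 0 to index 1.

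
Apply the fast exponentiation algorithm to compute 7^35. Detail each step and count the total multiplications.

Computing 7^35 by squaring (build up from 7^1; each line after the first costs one multiplication):

7^1 = 7
7^2 = (7^1)^2 = 7^2 = 49
7^4 = (7^2)^2 = 49^2 = 2401
7^8 = (7^4)^2 = 2401^2 = 5764801
7^16 = (7^8)^2 = 5764801^2 = 33232930569601
7^17 = 7 * 7^16 = 7 * 33232930569601 = 232630513987207
7^34 = (7^17)^2 = 232630513987207^2 = 54116956037952111668959660849
7^35 = 7 * 7^34 = 7 * 54116956037952111668959660849 = 378818692265664781682717625943

Result: 378818692265664781682717625943
Multiplications needed: 7 (7 lines after 7^1)

7^35 = 378818692265664781682717625943. Using exponentiation by squaring, this requires 7 multiplications. The key idea: if the exponent is even, square the half-power; if odd, multiply by the base once.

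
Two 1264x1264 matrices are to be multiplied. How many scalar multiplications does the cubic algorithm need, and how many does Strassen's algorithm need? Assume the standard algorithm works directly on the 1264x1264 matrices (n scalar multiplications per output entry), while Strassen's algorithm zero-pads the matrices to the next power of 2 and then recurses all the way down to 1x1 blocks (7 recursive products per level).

Matrix multiplication for 1264x1264 matrices:

Strassen's algorithm requires power-of-2 dimensions. Pad 1264x1264 to 2048x2048 (next power of 2).

Standard algorithm: 1264^3 = 2019487744 multiplications
Strassen's algorithm: 7^(log2(2048)) = 7^11 = 1977326743 multiplications
Savings: 2019487744 - 1977326743 = 42161001 multiplications

Standard: 2019487744 multiplications (1264^3). Strassen: 1977326743 multiplications (7^11, after padding to 2048x2048). Strassen reduces 8 recursive multiplications to 7 at each level.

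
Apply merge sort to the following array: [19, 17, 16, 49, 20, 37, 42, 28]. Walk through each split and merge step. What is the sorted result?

Merge sort trace:

Split: [19, 17, 16, 49, 20, 37, 42, 28] -> [19, 17, 16, 49] and [20, 37, 42, 28]
  Split: [19, 17, 16, 49] -> [19, 17] and [16, 49]
    Split: [19, 17] -> [19] and [17]
    Merge: [19] + [17] -> [17, 19]
    Split: [16, 49] -> [16] and [49]
    Merge: [16] + [49] -> [16, 49]
  Merge: [17, 19] + [16, 49] -> [16, 17, 19, 49]
  Split: [20, 37, 42, 28] -> [20, 37] and [42, 28]
    Split: [20, 37] -> [20] and [37]
    Merge: [20] + [37] -> [20, 37]
    Split: [42, 28] -> [42] and [28]
    Merge: [42] + [28] -> [28, 42]
  Merge: [20, 37] + [28, 42] -> [20, 28, 37, 42]
Merge: [16, 17, 19, 49] + [20, 28, 37, 42] -> [16, 17, 19, 20, 28, 37, 42, 49]

Final sorted array: [16, 17, 19, 20, 28, 37, 42, 49]

The merge sort proceeds by recursively splitting the array and merging sorted halves.
After all merges, the sorted array is [16, 17, 19, 20, 28, 37, 42, 49].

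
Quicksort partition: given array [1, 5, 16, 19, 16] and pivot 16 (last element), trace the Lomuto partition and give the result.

Lomuto partition with pivot = 16:

Initial array: [1, 5, 16, 19, 16]

arr[0]=1 <= 16: swap with position 0, array becomes [1, 5, 16, 19, 16]
arr[1]=5 <= 16: swap with position 1, array becomes [1, 5, 16, 19, 16]
arr[2]=16 <= 16: swap with position 2, array becomes [1, 5, 16, 19, 16]
arr[3]=19 > 16: no swap

Place pivot at position 3: [1, 5, 16, 16, 19]
Pivot position: 3

After partitioning with pivot 16, the array becomes [1, 5, 16, 16, 19]. The pivot is placed at index 3. All elements to the left of the pivot are <= 16, and all elements to the right are > 16.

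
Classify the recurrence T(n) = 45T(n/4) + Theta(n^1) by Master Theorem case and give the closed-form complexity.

Master Theorem for T(n) = 45T(n/4) + O(n^1):

a = 45, b = 4, c = 1
log_b(a) = log_4(45) = 2.7459

Case 1: c = 1 < log_4(45) = 2.7459
T(n) = O(n^(log_4 45))

For T(n) = 45T(n/4) + O(n^1): log_4(45) = 2.7459. This is Case 1 of the Master Theorem (c < log_b(a), work dominated by leaves), giving O(n^(log_4 45)).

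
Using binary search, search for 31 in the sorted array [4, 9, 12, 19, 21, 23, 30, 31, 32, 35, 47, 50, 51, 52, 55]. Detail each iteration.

Binary search for 31 in [4, 9, 12, 19, 21, 23, 30, 31, 32, 35, 47, 50, 51, 52, 55]:

lo=0, hi=14, mid=7, arr[mid]=31 -> Found target at index 7!

Binary search finds 31 at index 7 after 1 comparisons. The search repeatedly halves the search space by comparing with the middle element.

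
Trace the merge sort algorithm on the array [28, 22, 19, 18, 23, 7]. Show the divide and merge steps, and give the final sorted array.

Merge sort trace:

Split: [28, 22, 19, 18, 23, 7] -> [28, 22, 19] and [18, 23, 7]
  Split: [28, 22, 19] -> [28] and [22, 19]
    Split: [22, 19] -> [22] and [19]
    Merge: [22] + [19] -> [19, 22]
  Merge: [28] + [19, 22] -> [19, 22, 28]
  Split: [18, 23, 7] -> [18] and [23, 7]
    Split: [23, 7] -> [23] and [7]
    Merge: [23] + [7] -> [7, 23]
  Merge: [18] + [7, 23] -> [7, 18, 23]
Merge: [19, 22, 28] + [7, 18, 23] -> [7, 18, 19, 22, 23, 28]

Final sorted array: [7, 18, 19, 22, 23, 28]

The merge sort proceeds by recursively splitting the array and merging sorted halves.
After all merges, the sorted array is [7, 18, 19, 22, 23, 28].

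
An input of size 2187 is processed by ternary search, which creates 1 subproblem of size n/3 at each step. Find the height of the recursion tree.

For divide and conquer with division factor 3:

Problem sizes at each level:
Level 0: 2187
Level 1: 729
Level 2: 243
Level 3: 81
Level 4: 27
Level 5: 9
Level 6: 3
Level 7: 1

The root is level 0 and the size-1 base case is level 7 (the tree spans levels 0 through 7, i.e. 8 levels counting the root), so the depth is the number of divisions: log_3(2187) = 7

The recursion tree depth is log_3(2187) = 7. At each level, the problem size is divided by 3, so it takes 7 divisions to reduce to a base case of size 1. The algorithm makes 1 recursive call at each level.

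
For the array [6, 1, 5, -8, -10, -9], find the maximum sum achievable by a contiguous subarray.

Using Kadane's algorithm on [6, 1, 5, -8, -10, -9]:

Scanning through the array:
Position 1 (value 1): max_ending_here = 7, max_so_far = 7
Position 2 (value 5): max_ending_here = 12, max_so_far = 12
Position 3 (value -8): max_ending_here = 4, max_so_far = 12
Position 4 (value -10): max_ending_here = -6, max_so_far = 12
Position 5 (value -9): max_ending_here = -9, max_so_far = 12

Maximum subarray: [6, 1, 5]
Maximum sum: 12

The maximum subarray is [6, 1, 5] with sum 12. This subarray runs from index 0 to index 2.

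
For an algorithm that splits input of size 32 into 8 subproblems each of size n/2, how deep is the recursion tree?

For divide and conquer with division factor 2:

Problem sizes at each level:
Level 0: 32
Level 1: 16
Level 2: 8
Level 3: 4
Level 4: 2
Level 5: 1

The root is level 0 and the size-1 base case is level 5 (the tree spans levels 0 through 5, i.e. 6 levels counting the root), so the depth is the number of divisions: log_2(32) = 5

The recursion tree depth is log_2(32) = 5. At each level, the problem size is divided by 2, so it takes 5 divisions to reduce to a base case of size 1. The algorithm makes 8 recursive calls at each level.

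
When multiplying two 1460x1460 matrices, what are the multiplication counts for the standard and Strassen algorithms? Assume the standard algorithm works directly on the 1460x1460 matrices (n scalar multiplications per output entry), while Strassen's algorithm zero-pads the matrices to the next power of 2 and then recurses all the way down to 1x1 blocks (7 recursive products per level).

Matrix multiplication for 1460x1460 matrices:

Strassen's algorithm requires power-of-2 dimensions. Pad 1460x1460 to 2048x2048 (next power of 2).

Standard algorithm: 1460^3 = 3112136000 multiplications
Strassen's algorithm: 7^(log2(2048)) = 7^11 = 1977326743 multiplications
Savings: 3112136000 - 1977326743 = 1134809257 multiplications

Standard: 3112136000 multiplications (1460^3). Strassen: 1977326743 multiplications (7^11, after padding to 2048x2048). Strassen reduces 8 recursive multiplications to 7 at each level.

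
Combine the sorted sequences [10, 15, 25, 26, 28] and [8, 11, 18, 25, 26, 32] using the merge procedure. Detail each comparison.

Merging process:

Compare 10 vs 8: take 8 from right. Merged: [8]
Compare 10 vs 11: take 10 from left. Merged: [8, 10]
Compare 15 vs 11: take 11 from right. Merged: [8, 10, 11]
Compare 15 vs 18: take 15 from left. Merged: [8, 10, 11, 15]
Compare 25 vs 18: take 18 from right. Merged: [8, 10, 11, 15, 18]
Compare 25 vs 25: take 25 from left. Merged: [8, 10, 11, 15, 18, 25]
Compare 26 vs 25: take 25 from right. Merged: [8, 10, 11, 15, 18, 25, 25]
Compare 26 vs 26: take 26 from left. Merged: [8, 10, 11, 15, 18, 25, 25, 26]
Compare 28 vs 26: take 26 from right. Merged: [8, 10, 11, 15, 18, 25, 25, 26, 26]
Compare 28 vs 32: take 28 from left. Merged: [8, 10, 11, 15, 18, 25, 25, 26, 26, 28]
Append remaining from right: [32]. Merged: [8, 10, 11, 15, 18, 25, 25, 26, 26, 28, 32]

Final merged array: [8, 10, 11, 15, 18, 25, 25, 26, 26, 28, 32]
Total comparisons: 10

The merged array is [8, 10, 11, 15, 18, 25, 25, 26, 26, 28, 32], requiring 10 comparisons. The merge step runs in O(n) time where n is the total number of elements.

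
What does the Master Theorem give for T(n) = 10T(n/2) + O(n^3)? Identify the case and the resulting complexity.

Master Theorem for T(n) = 10T(n/2) + O(n^3):

a = 10, b = 2, c = 3
log_b(a) = log_2(10) = 3.3219

Case 1: c = 3 < log_2(10) = 3.3219
T(n) = O(n^(log_2 10))

For T(n) = 10T(n/2) + O(n^3): log_2(10) = 3.3219. This is Case 1 of the Master Theorem (c < log_b(a), work dominated by leaves), giving O(n^(log_2 10)).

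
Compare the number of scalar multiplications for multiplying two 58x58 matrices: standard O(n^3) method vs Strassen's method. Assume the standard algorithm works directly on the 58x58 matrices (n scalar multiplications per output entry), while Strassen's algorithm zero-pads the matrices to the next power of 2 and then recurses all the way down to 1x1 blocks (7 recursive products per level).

Matrix multiplication for 58x58 matrices:

Strassen's algorithm requires power-of-2 dimensions. Pad 58x58 to 64x64 (next power of 2).

Standard algorithm: 58^3 = 195112 multiplications
Strassen's algorithm: 7^(log2(64)) = 7^6 = 117649 multiplications
Savings: 195112 - 117649 = 77463 multiplications

Standard: 195112 multiplications (58^3). Strassen: 117649 multiplications (7^6, after padding to 64x64). Strassen reduces 8 recursive multiplications to 7 at each level.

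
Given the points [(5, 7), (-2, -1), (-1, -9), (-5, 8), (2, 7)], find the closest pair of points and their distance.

Computing all pairwise distances among 5 points:

d((5, 7), (-2, -1)) = 10.6301
d((5, 7), (-1, -9)) = 17.088
d((5, 7), (-5, 8)) = 10.0499
d((5, 7), (2, 7)) = 3.0 <-- minimum
d((-2, -1), (-1, -9)) = 8.0623
d((-2, -1), (-5, 8)) = 9.4868
d((-2, -1), (2, 7)) = 8.9443
d((-1, -9), (-5, 8)) = 17.4642
d((-1, -9), (2, 7)) = 16.2788
d((-5, 8), (2, 7)) = 7.0711

Closest pair: (5, 7) and (2, 7) with distance 3.0

The closest pair is (5, 7) and (2, 7) with Euclidean distance 3.0. For 5 points, brute-force pairwise comparison is shown above. For large n, the divide-and-conquer algorithm (sort by x, recurse on halves, check the dividing strip) achieves O(n log n).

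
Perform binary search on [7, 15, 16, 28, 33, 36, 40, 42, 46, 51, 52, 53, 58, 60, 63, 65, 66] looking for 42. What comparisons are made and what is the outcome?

Binary search for 42 in [7, 15, 16, 28, 33, 36, 40, 42, 46, 51, 52, 53, 58, 60, 63, 65, 66]:

lo=0, hi=16, mid=8, arr[mid]=46 -> 46 > 42, search left half
lo=0, hi=7, mid=3, arr[mid]=28 -> 28 < 42, search right half
lo=4, hi=7, mid=5, arr[mid]=36 -> 36 < 42, search right half
lo=6, hi=7, mid=6, arr[mid]=40 -> 40 < 42, search right half
lo=7, hi=7, mid=7, arr[mid]=42 -> Found target at index 7!

Binary search finds 42 at index 7 after 5 comparisons. The search repeatedly halves the search space by comparing with the middle element.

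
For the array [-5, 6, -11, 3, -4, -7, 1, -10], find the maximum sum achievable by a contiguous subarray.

Using Kadane's algorithm on [-5, 6, -11, 3, -4, -7, 1, -10]:

Scanning through the array:
Position 1 (value 6): max_ending_here = 6, max_so_far = 6
Position 2 (value -11): max_ending_here = -5, max_so_far = 6
Position 3 (value 3): max_ending_here = 3, max_so_far = 6
Position 4 (value -4): max_ending_here = -1, max_so_far = 6
Position 5 (value -7): max_ending_here = -7, max_so_far = 6
Position 6 (value 1): max_ending_here = 1, max_so_far = 6
Position 7 (value -10): max_ending_here = -9, max_so_far = 6

Maximum subarray: [6]
Maximum sum: 6

The maximum subarray is [6] with sum 6. This subarray runs from index 1 to index 1.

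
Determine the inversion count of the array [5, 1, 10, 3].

Finding inversions in [5, 1, 10, 3]:

(0, 1): arr[0]=5 > arr[1]=1
(0, 3): arr[0]=5 > arr[3]=3
(2, 3): arr[2]=10 > arr[3]=3

Total inversions: 3

The array has 3 inversion(s): (0,1), (0,3), (2,3). Each pair (i,j) satisfies i < j and arr[i] > arr[j].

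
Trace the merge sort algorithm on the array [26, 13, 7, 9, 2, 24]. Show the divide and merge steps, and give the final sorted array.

Merge sort trace:

Split: [26, 13, 7, 9, 2, 24] -> [26, 13, 7] and [9, 2, 24]
  Split: [26, 13, 7] -> [26] and [13, 7]
    Split: [13, 7] -> [13] and [7]
    Merge: [13] + [7] -> [7, 13]
  Merge: [26] + [7, 13] -> [7, 13, 26]
  Split: [9, 2, 24] -> [9] and [2, 24]
    Split: [2, 24] -> [2] and [24]
    Merge: [2] + [24] -> [2, 24]
  Merge: [9] + [2, 24] -> [2, 9, 24]
Merge: [7, 13, 26] + [2, 9, 24] -> [2, 7, 9, 13, 24, 26]

Final sorted array: [2, 7, 9, 13, 24, 26]

The merge sort proceeds by recursively splitting the array and merging sorted halves.
After all merges, the sorted array is [2, 7, 9, 13, 24, 26].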